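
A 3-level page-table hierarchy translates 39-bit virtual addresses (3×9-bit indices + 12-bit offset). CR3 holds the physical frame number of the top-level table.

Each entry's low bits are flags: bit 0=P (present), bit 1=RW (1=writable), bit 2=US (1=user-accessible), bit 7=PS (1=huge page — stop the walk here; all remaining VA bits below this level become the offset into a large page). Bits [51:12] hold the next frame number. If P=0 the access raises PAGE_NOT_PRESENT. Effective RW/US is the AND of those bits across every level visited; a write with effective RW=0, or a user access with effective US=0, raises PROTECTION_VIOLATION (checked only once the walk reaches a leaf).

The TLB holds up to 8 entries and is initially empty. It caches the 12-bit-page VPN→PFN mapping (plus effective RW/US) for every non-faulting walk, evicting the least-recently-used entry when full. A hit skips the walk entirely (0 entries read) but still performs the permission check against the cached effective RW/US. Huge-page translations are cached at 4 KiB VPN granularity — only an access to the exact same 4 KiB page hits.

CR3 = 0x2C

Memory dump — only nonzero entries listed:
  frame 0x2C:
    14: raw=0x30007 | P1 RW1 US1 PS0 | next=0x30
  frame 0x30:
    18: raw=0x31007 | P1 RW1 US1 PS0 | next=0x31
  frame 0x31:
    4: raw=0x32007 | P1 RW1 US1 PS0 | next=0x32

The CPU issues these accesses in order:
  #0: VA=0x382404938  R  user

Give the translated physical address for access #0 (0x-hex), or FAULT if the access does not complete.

Trace:
#0 VA=0x382404938 (r,user):
  L0: frame=0x2C idx=14 entry=0x30007 [P=1 RW=1 US=1 PS=0]
  L1: frame=0x30 idx=18 entry=0x31007 [P=1 RW=1 US=1 PS=0]
  L2: frame=0x31 idx=4 entry=0x32007 [P=1 RW=1 US=1 PS=0]
  ✓ 0x32938  — 3 lookups

Access #0 PA: 0x32938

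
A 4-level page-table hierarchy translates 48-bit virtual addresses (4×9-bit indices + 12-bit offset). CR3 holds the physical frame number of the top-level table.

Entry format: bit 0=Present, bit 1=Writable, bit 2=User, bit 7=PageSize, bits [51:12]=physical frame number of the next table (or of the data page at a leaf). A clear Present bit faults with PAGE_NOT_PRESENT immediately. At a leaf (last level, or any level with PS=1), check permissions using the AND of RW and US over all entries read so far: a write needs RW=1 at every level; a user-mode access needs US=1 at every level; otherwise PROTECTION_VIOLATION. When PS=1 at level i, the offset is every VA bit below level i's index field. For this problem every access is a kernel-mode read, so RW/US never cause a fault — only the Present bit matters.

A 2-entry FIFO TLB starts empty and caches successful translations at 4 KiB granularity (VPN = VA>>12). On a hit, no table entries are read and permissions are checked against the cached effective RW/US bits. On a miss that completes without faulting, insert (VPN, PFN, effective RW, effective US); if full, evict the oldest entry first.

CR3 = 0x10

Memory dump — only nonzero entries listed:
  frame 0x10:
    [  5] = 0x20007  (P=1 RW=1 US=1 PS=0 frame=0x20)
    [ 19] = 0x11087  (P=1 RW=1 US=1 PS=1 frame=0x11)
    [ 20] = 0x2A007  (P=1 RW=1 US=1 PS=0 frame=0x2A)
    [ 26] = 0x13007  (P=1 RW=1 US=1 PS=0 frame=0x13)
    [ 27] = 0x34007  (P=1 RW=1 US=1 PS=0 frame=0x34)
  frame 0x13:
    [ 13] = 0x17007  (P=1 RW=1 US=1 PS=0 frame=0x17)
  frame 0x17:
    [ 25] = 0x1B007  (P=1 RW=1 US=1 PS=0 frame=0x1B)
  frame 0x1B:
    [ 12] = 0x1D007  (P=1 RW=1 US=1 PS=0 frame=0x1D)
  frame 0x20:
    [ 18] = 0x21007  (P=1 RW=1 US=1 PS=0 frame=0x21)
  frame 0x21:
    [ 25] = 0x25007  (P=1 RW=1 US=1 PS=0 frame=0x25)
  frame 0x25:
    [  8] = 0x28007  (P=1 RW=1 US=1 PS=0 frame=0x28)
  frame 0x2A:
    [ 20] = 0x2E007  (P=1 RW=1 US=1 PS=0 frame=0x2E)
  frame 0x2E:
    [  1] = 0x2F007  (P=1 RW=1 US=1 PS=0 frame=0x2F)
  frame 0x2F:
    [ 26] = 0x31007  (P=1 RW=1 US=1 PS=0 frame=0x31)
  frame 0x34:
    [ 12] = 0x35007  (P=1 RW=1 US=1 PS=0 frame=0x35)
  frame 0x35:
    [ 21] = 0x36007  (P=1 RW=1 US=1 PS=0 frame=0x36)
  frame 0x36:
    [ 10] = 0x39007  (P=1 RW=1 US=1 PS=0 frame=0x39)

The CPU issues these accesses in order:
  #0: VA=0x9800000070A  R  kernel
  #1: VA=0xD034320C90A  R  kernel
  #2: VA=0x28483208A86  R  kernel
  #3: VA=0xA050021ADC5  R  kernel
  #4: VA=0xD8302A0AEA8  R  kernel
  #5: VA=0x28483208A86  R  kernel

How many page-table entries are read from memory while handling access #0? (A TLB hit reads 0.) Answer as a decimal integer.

Trace:
#0 VA=0x9800000070A (r,kernel):
  [0] read 0x10 idx=19: raw=0x11087 flags P=1 W=1 U=1 S=1
  ✓ 0x1170A (huge @L0)  — 1 lookups
#1 VA=0xD034320C90A (r,kernel):
  [0] read 0x10 idx=26: raw=0x13007 flags P=1 W=1 U=1 S=0
  [1] read 0x13 idx=13: raw=0x17007 flags P=1 W=1 U=1 S=0
  [2] read 0x17 idx=25: raw=0x1B007 flags P=1 W=1 U=1 S=0
  [3] read 0x1B idx=12: raw=0x1D007 flags P=1 W=1 U=1 S=0
  ✓ 0x1D90A  — 4 lookups
#2 VA=0x28483208A86 (r,kernel):
  [0] read 0x10 idx=5: raw=0x20007 flags P=1 W=1 U=1 S=0
  [1] read 0x20 idx=18: raw=0x21007 flags P=1 W=1 U=1 S=0
  [2] read 0x21 idx=25: raw=0x25007 flags P=1 W=1 U=1 S=0
  [3] read 0x25 idx=8: raw=0x28007 flags P=1 W=1 U=1 S=0
  ✓ 0x28A86  — 4 lookups
#3 VA=0xA050021ADC5 (r,kernel):
  [0] read 0x10 idx=20: raw=0x2A007 flags P=1 W=1 U=1 S=0
  [1] read 0x2A idx=20: raw=0x2E007 flags P=1 W=1 U=1 S=0
  [2] read 0x2E idx=1: raw=0x2F007 flags P=1 W=1 U=1 S=0
  [3] read 0x2F idx=26: raw=0x31007 flags P=1 W=1 U=1 S=0
  ✓ 0x31DC5  — 4 lookups
#4 VA=0xD8302A0AEA8 (r,kernel):
  [0] read 0x10 idx=27: raw=0x34007 flags P=1 W=1 U=1 S=0
  [1] read 0x34 idx=12: raw=0x35007 flags P=1 W=1 U=1 S=0
  [2] read 0x35 idx=21: raw=0x36007 flags P=1 W=1 U=1 S=0
  [3] read 0x36 idx=10: raw=0x39007 flags P=1 W=1 U=1 S=0
  ✓ 0x39EA8  — 4 lookups
#5 VA=0x28483208A86 (r,kernel):
  [0] read 0x10 idx=5: raw=0x20007 flags P=1 W=1 U=1 S=0
  [1] read 0x20 idx=18: raw=0x21007 flags P=1 W=1 U=1 S=0
  [2] read 0x21 idx=25: raw=0x25007 flags P=1 W=1 U=1 S=0
  [3] read 0x25 idx=8: raw=0x28007 flags P=1 W=1 U=1 S=0
  ✓ 0x28A86  — 4 lookups

Entries read for #0: 1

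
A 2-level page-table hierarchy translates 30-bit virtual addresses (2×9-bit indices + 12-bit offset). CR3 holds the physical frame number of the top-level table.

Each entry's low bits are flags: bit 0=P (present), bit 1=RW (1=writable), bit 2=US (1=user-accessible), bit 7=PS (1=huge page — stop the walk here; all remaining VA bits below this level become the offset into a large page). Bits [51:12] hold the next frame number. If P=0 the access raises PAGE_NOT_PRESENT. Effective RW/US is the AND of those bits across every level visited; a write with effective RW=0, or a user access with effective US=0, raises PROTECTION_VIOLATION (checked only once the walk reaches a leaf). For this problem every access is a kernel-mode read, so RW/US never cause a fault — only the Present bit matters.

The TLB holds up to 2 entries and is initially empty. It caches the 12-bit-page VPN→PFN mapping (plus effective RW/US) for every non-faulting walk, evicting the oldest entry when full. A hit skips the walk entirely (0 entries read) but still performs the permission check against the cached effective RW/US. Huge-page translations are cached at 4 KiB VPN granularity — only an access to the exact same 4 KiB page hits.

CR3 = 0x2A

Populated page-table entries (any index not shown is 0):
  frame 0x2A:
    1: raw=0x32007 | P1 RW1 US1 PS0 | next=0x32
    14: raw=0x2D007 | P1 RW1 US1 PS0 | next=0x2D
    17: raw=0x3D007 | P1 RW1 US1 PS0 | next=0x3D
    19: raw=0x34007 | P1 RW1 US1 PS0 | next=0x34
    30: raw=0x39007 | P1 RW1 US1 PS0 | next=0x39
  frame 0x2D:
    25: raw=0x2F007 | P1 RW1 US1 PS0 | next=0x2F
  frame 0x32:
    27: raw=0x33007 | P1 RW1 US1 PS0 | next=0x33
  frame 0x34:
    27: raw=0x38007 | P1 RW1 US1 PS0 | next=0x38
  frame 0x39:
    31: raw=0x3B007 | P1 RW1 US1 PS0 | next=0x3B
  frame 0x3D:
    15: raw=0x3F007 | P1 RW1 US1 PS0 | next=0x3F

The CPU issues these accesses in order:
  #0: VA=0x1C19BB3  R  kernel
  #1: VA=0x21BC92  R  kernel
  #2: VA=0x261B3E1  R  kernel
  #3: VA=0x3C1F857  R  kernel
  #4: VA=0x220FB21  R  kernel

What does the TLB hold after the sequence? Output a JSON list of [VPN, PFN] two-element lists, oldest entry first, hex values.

Trace:
#0 VA=0x1C19BB3 (r,kernel):
  lvl0: tbl 0x2A, slot 14 ⇒ 0x2D007 (P1/RW1/US1/PS0)
  lvl1: tbl 0x2D, slot 25 ⇒ 0x2F007 (P1/RW1/US1/PS0)
  → PA=0x2FBB3  (2 entries read)
#1 VA=0x21BC92 (r,kernel):
  lvl0: tbl 0x2A, slot 1 ⇒ 0x32007 (P1/RW1/US1/PS0)
  lvl1: tbl 0x32, slot 27 ⇒ 0x33007 (P1/RW1/US1/PS0)
  → PA=0x33C92  (2 entries read)
#2 VA=0x261B3E1 (r,kernel):
  lvl0: tbl 0x2A, slot 19 ⇒ 0x34007 (P1/RW1/US1/PS0)
  lvl1: tbl 0x34, slot 27 ⇒ 0x38007 (P1/RW1/US1/PS0)
  → PA=0x383E1  (2 entries read)
#3 VA=0x3C1F857 (r,kernel):
  lvl0: tbl 0x2A, slot 30 ⇒ 0x39007 (P1/RW1/US1/PS0)
  lvl1: tbl 0x39, slot 31 ⇒ 0x3B007 (P1/RW1/US1/PS0)
  → PA=0x3B857  (2 entries read)
#4 VA=0x220FB21 (r,kernel):
  lvl0: tbl 0x2A, slot 17 ⇒ 0x3D007 (P1/RW1/US1/PS0)
  lvl1: tbl 0x3D, slot 15 ⇒ 0x3F007 (P1/RW1/US1/PS0)
  → PA=0x3FB21  (2 entries read)

TLB: [["0x3C1F", "0x3B"], ["0x220F", "0x3F"]]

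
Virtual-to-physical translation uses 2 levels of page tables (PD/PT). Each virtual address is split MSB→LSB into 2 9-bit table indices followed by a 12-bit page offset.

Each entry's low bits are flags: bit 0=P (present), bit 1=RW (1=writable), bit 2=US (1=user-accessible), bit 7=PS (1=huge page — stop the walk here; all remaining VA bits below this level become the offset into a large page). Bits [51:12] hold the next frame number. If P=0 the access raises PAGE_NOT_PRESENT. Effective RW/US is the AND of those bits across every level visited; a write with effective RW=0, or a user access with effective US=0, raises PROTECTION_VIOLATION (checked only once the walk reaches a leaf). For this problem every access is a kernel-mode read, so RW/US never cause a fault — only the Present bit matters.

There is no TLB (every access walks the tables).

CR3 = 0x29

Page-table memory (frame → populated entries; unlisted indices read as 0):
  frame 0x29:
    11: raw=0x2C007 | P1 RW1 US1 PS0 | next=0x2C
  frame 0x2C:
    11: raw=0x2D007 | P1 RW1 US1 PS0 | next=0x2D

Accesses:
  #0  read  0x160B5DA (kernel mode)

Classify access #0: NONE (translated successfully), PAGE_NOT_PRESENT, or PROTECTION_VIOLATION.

Walk each access:
#0 VA=0x160B5DA (r,kernel):
  [0] read 0x29 idx=11: raw=0x2C007 flags P=1 W=1 U=1 S=0
  [1] read 0x2C idx=11: raw=0x2D007 flags P=1 W=1 U=1 S=0
  ✓ 0x2D5DA  — 2 lookups

Access #0 fault: NONE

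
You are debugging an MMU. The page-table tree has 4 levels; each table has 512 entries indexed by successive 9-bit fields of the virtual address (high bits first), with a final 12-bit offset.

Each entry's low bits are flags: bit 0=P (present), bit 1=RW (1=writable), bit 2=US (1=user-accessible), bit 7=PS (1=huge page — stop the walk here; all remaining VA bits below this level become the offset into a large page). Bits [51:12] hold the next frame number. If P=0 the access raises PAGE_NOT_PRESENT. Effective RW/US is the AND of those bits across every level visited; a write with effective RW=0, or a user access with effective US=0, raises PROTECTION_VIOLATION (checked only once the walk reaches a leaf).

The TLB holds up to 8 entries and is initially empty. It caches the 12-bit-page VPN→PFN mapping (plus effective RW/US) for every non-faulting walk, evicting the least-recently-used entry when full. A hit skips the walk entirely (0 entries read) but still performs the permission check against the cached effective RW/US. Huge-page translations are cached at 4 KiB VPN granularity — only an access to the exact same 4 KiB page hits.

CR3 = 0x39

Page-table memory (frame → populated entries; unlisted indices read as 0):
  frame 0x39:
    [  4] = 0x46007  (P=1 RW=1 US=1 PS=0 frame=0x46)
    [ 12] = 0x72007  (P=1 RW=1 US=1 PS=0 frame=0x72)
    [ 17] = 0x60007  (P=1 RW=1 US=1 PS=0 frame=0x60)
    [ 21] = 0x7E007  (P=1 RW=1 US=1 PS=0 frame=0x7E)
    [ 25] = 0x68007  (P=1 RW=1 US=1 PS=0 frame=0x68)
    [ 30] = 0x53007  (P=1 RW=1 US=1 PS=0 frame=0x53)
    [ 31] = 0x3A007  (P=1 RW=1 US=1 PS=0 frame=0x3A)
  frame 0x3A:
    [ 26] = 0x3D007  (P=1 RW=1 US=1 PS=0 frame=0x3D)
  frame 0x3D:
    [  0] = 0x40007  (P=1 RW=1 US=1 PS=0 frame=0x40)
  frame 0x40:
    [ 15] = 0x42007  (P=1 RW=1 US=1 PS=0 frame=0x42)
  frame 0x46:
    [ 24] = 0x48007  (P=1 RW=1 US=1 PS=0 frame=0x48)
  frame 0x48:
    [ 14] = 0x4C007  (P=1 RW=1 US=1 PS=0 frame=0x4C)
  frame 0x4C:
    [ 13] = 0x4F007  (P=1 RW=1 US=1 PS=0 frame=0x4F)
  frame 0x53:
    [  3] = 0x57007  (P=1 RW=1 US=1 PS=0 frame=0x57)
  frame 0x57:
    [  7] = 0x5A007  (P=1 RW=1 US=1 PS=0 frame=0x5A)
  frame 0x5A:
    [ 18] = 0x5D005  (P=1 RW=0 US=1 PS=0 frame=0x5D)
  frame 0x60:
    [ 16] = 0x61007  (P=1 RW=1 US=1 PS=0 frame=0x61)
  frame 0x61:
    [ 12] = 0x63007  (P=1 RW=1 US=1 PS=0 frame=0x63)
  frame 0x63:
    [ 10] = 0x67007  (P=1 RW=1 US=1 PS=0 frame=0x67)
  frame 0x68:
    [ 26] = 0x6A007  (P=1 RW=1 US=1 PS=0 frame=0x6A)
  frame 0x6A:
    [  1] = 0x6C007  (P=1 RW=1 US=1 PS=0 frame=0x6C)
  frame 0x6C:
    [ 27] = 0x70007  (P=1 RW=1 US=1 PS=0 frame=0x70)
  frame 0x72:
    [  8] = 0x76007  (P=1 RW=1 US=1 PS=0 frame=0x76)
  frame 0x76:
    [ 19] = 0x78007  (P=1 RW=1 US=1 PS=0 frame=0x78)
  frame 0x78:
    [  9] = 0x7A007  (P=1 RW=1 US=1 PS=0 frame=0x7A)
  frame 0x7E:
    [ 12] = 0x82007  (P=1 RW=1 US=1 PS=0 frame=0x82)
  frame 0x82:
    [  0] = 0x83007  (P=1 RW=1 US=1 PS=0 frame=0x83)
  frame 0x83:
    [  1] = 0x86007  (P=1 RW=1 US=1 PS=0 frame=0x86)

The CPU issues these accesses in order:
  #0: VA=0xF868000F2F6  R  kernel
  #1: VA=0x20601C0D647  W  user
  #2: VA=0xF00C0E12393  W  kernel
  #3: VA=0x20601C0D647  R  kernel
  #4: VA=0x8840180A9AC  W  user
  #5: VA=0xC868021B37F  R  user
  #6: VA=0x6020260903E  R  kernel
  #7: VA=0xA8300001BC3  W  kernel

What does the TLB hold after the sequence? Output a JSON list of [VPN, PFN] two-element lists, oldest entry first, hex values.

Trace:
#0 VA=0xF868000F2F6 (r,kernel):
  lvl0: tbl 0x39, slot 31 ⇒ 0x3A007 (P1/RW1/US1/PS0)
  lvl1: tbl 0x3A, slot 26 ⇒ 0x3D007 (P1/RW1/US1/PS0)
  lvl2: tbl 0x3D, slot 0 ⇒ 0x40007 (P1/RW1/US1/PS0)
  lvl3: tbl 0x40, slot 15 ⇒ 0x42007 (P1/RW1/US1/PS0)
  ✓ 0x422F6  — 4 lookups
#1 VA=0x20601C0D647 (w,user):
  lvl0: tbl 0x39, slot 4 ⇒ 0x46007 (P1/RW1/US1/PS0)
  lvl1: tbl 0x46, slot 24 ⇒ 0x48007 (P1/RW1/US1/PS0)
  lvl2: tbl 0x48, slot 14 ⇒ 0x4C007 (P1/RW1/US1/PS0)
  lvl3: tbl 0x4C, slot 13 ⇒ 0x4F007 (P1/RW1/US1/PS0)
  ✓ 0x4F647  — 4 lookups
#2 VA=0xF00C0E12393 (w,kernel):
  lvl0: tbl 0x39, slot 30 ⇒ 0x53007 (P1/RW1/US1/PS0)
  lvl1: tbl 0x53, slot 3 ⇒ 0x57007 (P1/RW1/US1/PS0)
  lvl2: tbl 0x57, slot 7 ⇒ 0x5A007 (P1/RW1/US1/PS0)
  lvl3: tbl 0x5A, slot 18 ⇒ 0x5D005 (P1/RW0/US1/PS0)
  ⇒ fault: PROTECTION_VIOLATION  — 4 lookups
#3 VA=0x20601C0D647 (r,kernel):
  TLB hit vpn=0x20601C0D → PA=0x4F647
#4 VA=0x8840180A9AC (w,user):
  lvl0: tbl 0x39, slot 17 ⇒ 0x60007 (P1/RW1/US1/PS0)
  lvl1: tbl 0x60, slot 16 ⇒ 0x61007 (P1/RW1/US1/PS0)
  lvl2: tbl 0x61, slot 12 ⇒ 0x63007 (P1/RW1/US1/PS0)
  lvl3: tbl 0x63, slot 10 ⇒ 0x67007 (P1/RW1/US1/PS0)
  ✓ 0x679AC  — 4 lookups
#5 VA=0xC868021B37F (r,user):
  lvl0: tbl 0x39, slot 25 ⇒ 0x68007 (P1/RW1/US1/PS0)
  lvl1: tbl 0x68, slot 26 ⇒ 0x6A007 (P1/RW1/US1/PS0)
  lvl2: tbl 0x6A, slot 1 ⇒ 0x6C007 (P1/RW1/US1/PS0)
  lvl3: tbl 0x6C, slot 27 ⇒ 0x70007 (P1/RW1/US1/PS0)
  ✓ 0x7037F  — 4 lookups
#6 VA=0x6020260903E (r,kernel):
  lvl0: tbl 0x39, slot 12 ⇒ 0x72007 (P1/RW1/US1/PS0)
  lvl1: tbl 0x72, slot 8 ⇒ 0x76007 (P1/RW1/US1/PS0)
  lvl2: tbl 0x76, slot 19 ⇒ 0x78007 (P1/RW1/US1/PS0)
  lvl3: tbl 0x78, slot 9 ⇒ 0x7A007 (P1/RW1/US1/PS0)
  ✓ 0x7A03E  — 4 lookups
#7 VA=0xA8300001BC3 (w,kernel):
  lvl0: tbl 0x39, slot 21 ⇒ 0x7E007 (P1/RW1/US1/PS0)
  lvl1: tbl 0x7E, slot 12 ⇒ 0x82007 (P1/RW1/US1/PS0)
  lvl2: tbl 0x82, slot 0 ⇒ 0x83007 (P1/RW1/US1/PS0)
  lvl3: tbl 0x83, slot 1 ⇒ 0x86007 (P1/RW1/US1/PS0)
  ✓ 0x86BC3  — 4 lookups

TLB: [["0xF868000F", "0x42"], ["0x20601C0D", "0x4F"], ["0x8840180A", "0x67"], ["0xC868021B", "0x70"], ["0x60202609", "0x7A"], ["0xA8300001", "0x86"]]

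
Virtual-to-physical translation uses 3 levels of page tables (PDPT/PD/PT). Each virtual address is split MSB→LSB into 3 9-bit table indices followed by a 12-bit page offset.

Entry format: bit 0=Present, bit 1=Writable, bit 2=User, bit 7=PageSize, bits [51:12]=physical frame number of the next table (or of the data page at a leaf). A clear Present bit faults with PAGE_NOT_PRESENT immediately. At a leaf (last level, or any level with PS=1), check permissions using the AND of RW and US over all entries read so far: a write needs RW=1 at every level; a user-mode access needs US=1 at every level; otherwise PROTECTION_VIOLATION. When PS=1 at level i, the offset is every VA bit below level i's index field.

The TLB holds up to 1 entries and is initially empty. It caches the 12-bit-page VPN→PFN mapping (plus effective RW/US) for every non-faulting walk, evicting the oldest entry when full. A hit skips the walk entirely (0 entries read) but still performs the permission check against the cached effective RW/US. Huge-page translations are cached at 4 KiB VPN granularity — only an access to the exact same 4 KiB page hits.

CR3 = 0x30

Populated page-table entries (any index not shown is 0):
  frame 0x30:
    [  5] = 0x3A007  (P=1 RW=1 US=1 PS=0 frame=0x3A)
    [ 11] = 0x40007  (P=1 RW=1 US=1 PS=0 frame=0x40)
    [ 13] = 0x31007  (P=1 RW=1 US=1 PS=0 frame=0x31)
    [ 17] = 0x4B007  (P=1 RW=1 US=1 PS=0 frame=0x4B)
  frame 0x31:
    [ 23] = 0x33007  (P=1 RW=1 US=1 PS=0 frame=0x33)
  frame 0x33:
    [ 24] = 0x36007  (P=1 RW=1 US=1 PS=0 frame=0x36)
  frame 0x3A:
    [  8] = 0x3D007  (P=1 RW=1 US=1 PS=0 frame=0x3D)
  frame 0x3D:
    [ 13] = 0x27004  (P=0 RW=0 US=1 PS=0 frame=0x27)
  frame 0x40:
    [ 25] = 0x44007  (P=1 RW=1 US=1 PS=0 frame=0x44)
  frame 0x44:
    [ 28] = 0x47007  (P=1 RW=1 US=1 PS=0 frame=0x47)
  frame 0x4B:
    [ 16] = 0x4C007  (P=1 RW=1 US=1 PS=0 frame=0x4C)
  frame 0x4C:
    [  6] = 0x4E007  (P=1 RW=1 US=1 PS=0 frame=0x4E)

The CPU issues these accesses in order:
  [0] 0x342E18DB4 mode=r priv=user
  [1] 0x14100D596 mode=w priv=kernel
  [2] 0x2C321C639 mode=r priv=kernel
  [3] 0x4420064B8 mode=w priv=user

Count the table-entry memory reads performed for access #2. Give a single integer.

Walk each access:
#0 VA=0x342E18DB4 (r,user):
  [0] read 0x30 idx=13: raw=0x31007 flags P=1 W=1 U=1 S=0
  [1] read 0x31 idx=23: raw=0x33007 flags P=1 W=1 U=1 S=0
  [2] read 0x33 idx=24: raw=0x36007 flags P=1 W=1 U=1 S=0
  ⇒ phys 0x36DB4  [3 reads]
#1 VA=0x14100D596 (w,kernel):
  [0] read 0x30 idx=5: raw=0x3A007 flags P=1 W=1 U=1 S=0
  [1] read 0x3A idx=8: raw=0x3D007 flags P=1 W=1 U=1 S=0
  [2] read 0x3D idx=13: raw=0x27004 flags P=0 W=0 U=1 S=0
  ⇒ fault: PAGE_NOT_PRESENT  — 3 lookups
#2 VA=0x2C321C639 (r,kernel):
  [0] read 0x30 idx=11: raw=0x40007 flags P=1 W=1 U=1 S=0
  [1] read 0x40 idx=25: raw=0x44007 flags P=1 W=1 U=1 S=0
  [2] read 0x44 idx=28: raw=0x47007 flags P=1 W=1 U=1 S=0
  ⇒ phys 0x47639  [3 reads]
#3 VA=0x4420064B8 (w,user):
  [0] read 0x30 idx=17: raw=0x4B007 flags P=1 W=1 U=1 S=0
  [1] read 0x4B idx=16: raw=0x4C007 flags P=1 W=1 U=1 S=0
  [2] read 0x4C idx=6: raw=0x4E007 flags P=1 W=1 U=1 S=0
  ⇒ phys 0x4E4B8  [3 reads]

Entries read for #2: 3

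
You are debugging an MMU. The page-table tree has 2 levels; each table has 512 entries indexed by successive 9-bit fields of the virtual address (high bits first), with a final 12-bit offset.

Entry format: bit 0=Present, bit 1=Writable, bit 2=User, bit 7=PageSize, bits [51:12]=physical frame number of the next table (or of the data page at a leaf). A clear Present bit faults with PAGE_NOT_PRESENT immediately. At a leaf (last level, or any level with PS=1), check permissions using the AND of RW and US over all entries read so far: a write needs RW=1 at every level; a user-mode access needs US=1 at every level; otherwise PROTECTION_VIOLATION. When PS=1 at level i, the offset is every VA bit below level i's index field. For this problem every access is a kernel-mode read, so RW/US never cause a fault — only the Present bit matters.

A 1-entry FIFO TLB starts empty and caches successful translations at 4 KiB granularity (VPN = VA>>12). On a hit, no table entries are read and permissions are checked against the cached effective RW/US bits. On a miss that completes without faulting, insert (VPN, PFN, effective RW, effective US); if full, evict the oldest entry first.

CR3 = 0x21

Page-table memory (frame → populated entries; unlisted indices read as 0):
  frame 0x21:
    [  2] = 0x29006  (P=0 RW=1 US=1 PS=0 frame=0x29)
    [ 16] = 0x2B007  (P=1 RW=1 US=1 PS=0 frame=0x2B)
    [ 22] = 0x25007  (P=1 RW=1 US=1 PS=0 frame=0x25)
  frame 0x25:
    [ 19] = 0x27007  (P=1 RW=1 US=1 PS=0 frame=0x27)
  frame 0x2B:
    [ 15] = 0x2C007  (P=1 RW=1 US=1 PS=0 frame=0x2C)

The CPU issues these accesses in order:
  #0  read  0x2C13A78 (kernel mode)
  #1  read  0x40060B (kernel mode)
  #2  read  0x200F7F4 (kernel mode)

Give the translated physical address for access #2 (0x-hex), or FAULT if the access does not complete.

Walk each access:
#0 VA=0x2C13A78 (r,kernel):
  lvl0: tbl 0x21, slot 22 ⇒ 0x25007 (P1/RW1/US1/PS0)
  lvl1: tbl 0x25, slot 19 ⇒ 0x27007 (P1/RW1/US1/PS0)
  ✓ 0x27A78  — 2 lookups
#1 VA=0x40060B (r,kernel):
  lvl0: tbl 0x21, slot 2 ⇒ 0x29006 (P0/RW1/US1/PS0)
  → PAGE_NOT_PRESENT  (1 entries read)
#2 VA=0x200F7F4 (r,kernel):
  lvl0: tbl 0x21, slot 16 ⇒ 0x2B007 (P1/RW1/US1/PS0)
  lvl1: tbl 0x2B, slot 15 ⇒ 0x2C007 (P1/RW1/US1/PS0)
  ✓ 0x2C7F4  — 2 lookups

Access #2 PA: 0x2C7F4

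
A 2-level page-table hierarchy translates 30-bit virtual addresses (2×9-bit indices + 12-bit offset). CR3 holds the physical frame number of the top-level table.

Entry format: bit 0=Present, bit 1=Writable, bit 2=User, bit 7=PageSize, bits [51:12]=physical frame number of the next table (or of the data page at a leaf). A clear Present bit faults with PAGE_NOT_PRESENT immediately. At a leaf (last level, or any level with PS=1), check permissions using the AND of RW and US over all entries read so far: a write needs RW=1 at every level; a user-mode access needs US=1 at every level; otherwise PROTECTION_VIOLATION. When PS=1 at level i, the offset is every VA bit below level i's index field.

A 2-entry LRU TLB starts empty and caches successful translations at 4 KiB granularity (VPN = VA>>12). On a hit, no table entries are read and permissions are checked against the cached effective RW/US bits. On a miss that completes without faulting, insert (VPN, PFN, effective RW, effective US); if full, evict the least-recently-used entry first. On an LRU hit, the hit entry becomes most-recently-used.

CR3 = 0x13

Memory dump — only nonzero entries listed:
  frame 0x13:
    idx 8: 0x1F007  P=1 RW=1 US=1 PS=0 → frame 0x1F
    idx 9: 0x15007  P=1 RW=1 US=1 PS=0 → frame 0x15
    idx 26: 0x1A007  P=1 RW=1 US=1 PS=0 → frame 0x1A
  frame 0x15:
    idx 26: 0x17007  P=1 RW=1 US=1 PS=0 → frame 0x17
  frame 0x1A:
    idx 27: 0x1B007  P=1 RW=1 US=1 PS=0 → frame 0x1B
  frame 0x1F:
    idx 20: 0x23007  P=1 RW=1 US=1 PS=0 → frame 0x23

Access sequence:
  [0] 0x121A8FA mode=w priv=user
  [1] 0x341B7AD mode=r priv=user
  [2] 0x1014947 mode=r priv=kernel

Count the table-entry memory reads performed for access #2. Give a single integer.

Walk each access:
#0 VA=0x121A8FA (w,user):
  lvl0: tbl 0x13, slot 9 ⇒ 0x15007 (P1/RW1/US1/PS0)
  lvl1: tbl 0x15, slot 26 ⇒ 0x17007 (P1/RW1/US1/PS0)
  ✓ 0x178FA  — 2 lookups
#1 VA=0x341B7AD (r,user):
  lvl0: tbl 0x13, slot 26 ⇒ 0x1A007 (P1/RW1/US1/PS0)
  lvl1: tbl 0x1A, slot 27 ⇒ 0x1B007 (P1/RW1/US1/PS0)
  ✓ 0x1B7AD  — 2 lookups
#2 VA=0x1014947 (r,kernel):
  lvl0: tbl 0x13, slot 8 ⇒ 0x1F007 (P1/RW1/US1/PS0)
  lvl1: tbl 0x1F, slot 20 ⇒ 0x23007 (P1/RW1/US1/PS0)
  ✓ 0x23947  — 2 lookups

Entries read for #2: 2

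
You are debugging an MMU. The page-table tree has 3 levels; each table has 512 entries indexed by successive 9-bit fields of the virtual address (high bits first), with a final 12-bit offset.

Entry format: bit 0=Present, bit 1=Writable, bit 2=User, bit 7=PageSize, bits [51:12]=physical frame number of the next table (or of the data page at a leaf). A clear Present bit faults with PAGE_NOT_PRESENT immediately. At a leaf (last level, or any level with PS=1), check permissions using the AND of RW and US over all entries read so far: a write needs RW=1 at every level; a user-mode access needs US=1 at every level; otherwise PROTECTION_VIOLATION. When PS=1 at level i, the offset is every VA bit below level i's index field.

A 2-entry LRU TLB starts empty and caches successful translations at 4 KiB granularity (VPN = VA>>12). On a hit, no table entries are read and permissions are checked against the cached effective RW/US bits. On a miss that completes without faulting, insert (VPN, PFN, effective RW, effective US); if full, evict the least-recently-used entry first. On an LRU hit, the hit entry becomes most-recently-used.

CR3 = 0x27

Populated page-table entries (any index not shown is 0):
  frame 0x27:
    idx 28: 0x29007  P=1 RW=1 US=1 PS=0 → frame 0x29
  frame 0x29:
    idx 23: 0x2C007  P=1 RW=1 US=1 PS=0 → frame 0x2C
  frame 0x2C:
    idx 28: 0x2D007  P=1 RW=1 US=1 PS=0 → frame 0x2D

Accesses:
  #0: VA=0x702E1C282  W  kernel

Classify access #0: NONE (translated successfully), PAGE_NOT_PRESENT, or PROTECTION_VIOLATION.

Walk each access:
#0 VA=0x702E1C282 (w,kernel):
  [0] read 0x27 idx=28: raw=0x29007 flags P=1 W=1 U=1 S=0
  [1] read 0x29 idx=23: raw=0x2C007 flags P=1 W=1 U=1 S=0
  [2] read 0x2C idx=28: raw=0x2D007 flags P=1 W=1 U=1 S=0
  ✓ 0x2D282  — 3 lookups

Access #0 fault: NONE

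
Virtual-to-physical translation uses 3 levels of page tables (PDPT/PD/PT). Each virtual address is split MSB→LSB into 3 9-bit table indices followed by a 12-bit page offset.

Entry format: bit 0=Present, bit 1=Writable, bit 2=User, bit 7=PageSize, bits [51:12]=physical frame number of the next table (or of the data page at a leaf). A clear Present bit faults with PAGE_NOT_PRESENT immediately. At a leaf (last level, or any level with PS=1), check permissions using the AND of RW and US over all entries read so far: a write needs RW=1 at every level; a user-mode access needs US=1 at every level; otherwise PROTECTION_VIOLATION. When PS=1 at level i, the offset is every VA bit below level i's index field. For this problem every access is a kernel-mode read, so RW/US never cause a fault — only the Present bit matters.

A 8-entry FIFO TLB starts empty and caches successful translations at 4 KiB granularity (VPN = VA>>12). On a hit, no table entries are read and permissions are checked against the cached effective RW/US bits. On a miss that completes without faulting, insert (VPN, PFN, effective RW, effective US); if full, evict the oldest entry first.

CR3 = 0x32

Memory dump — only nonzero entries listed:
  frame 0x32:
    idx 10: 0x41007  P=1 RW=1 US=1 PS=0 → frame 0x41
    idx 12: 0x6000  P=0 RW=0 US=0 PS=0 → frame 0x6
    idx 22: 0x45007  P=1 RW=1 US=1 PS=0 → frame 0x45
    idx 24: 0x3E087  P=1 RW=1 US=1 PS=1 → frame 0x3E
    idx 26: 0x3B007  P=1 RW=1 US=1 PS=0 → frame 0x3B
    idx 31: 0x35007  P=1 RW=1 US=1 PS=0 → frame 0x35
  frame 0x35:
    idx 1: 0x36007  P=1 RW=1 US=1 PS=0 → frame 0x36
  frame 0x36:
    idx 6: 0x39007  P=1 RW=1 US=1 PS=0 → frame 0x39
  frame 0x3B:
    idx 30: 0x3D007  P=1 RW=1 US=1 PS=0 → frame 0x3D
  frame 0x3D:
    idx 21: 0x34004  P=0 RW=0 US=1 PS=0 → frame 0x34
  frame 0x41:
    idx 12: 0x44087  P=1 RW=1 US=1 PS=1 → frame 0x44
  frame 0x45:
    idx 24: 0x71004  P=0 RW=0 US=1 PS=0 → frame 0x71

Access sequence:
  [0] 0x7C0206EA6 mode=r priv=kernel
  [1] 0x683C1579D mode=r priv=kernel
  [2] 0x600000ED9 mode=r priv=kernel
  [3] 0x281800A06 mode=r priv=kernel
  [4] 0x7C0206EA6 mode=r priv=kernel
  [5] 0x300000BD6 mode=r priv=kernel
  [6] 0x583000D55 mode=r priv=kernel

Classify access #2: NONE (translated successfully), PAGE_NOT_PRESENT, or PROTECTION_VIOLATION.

Per-access translation:
#0 VA=0x7C0206EA6 (r,kernel):
  L0 @0x32[31] → 0x35007  P=1,RW=1,US=1,PS=0
  L1 @0x35[1] → 0x36007  P=1,RW=1,US=1,PS=0
  L2 @0x36[6] → 0x39007  P=1,RW=1,US=1,PS=0
  ⇒ phys 0x39EA6  [3 reads]
#1 VA=0x683C1579D (r,kernel):
  L0 @0x32[26] → 0x3B007  P=1,RW=1,US=1,PS=0
  L1 @0x3B[30] → 0x3D007  P=1,RW=1,US=1,PS=0
  L2 @0x3D[21] → 0x34004  P=0,RW=0,US=1,PS=0
  ⇒ fault: PAGE_NOT_PRESENT  — 3 lookups
#2 VA=0x600000ED9 (r,kernel):
  L0 @0x32[24] → 0x3E087  P=1,RW=1,US=1,PS=1
  ⇒ phys 0x3EED9 (huge @L0)  [1 reads]
#3 VA=0x281800A06 (r,kernel):
  L0 @0x32[10] → 0x41007  P=1,RW=1,US=1,PS=0
  L1 @0x41[12] → 0x44087  P=1,RW=1,US=1,PS=1
  ⇒ phys 0x44A06 (huge @L1)  [2 reads]
#4 VA=0x7C0206EA6 (r,kernel):
  TLB hit vpn=0x7C0206 → PA=0x39EA6
#5 VA=0x300000BD6 (r,kernel):
  L0 @0x32[12] → 0x6000  P=0,RW=0,US=0,PS=0
  ⇒ fault: PAGE_NOT_PRESENT  — 1 lookups
#6 VA=0x583000D55 (r,kernel):
  L0 @0x32[22] → 0x45007  P=1,RW=1,US=1,PS=0
  L1 @0x45[24] → 0x71004  P=0,RW=0,US=1,PS=0
  ⇒ fault: PAGE_NOT_PRESENT  — 2 lookups

Access #2 fault: NONE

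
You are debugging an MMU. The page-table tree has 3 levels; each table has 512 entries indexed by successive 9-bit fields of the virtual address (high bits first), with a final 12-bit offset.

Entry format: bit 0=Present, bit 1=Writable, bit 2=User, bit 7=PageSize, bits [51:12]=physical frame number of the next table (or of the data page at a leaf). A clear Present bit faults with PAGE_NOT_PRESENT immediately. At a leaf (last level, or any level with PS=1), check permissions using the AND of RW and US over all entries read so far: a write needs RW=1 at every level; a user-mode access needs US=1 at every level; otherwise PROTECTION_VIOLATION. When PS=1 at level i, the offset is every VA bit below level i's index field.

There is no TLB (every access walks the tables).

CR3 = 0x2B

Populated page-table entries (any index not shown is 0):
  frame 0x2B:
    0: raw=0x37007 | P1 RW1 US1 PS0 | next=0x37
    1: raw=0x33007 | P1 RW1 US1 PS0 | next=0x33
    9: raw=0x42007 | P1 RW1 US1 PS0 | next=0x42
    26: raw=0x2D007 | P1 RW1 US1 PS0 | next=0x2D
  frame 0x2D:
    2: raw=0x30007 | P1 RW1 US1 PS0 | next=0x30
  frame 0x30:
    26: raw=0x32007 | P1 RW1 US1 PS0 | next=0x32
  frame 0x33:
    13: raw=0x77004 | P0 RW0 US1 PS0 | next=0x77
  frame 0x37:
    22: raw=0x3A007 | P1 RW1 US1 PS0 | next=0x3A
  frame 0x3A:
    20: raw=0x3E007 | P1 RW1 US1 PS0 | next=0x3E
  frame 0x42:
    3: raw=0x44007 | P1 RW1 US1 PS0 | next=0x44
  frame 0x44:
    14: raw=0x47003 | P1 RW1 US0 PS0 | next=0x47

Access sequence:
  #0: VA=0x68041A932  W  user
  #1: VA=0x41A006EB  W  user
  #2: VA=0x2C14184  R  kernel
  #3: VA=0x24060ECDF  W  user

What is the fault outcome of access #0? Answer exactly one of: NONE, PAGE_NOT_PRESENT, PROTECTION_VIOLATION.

Walk each access:
#0 VA=0x68041A932 (w,user):
  lvl0: tbl 0x2B, slot 26 ⇒ 0x2D007 (P1/RW1/US1/PS0)
  lvl1: tbl 0x2D, slot 2 ⇒ 0x30007 (P1/RW1/US1/PS0)
  lvl2: tbl 0x30, slot 26 ⇒ 0x32007 (P1/RW1/US1/PS0)
  ⇒ phys 0x32932  [3 reads]
#1 VA=0x41A006EB (w,user):
  lvl0: tbl 0x2B, slot 1 ⇒ 0x33007 (P1/RW1/US1/PS0)
  lvl1: tbl 0x33, slot 13 ⇒ 0x77004 (P0/RW0/US1/PS0)
  → PAGE_NOT_PRESENT  (2 entries read)
#2 VA=0x2C14184 (r,kernel):
  lvl0: tbl 0x2B, slot 0 ⇒ 0x37007 (P1/RW1/US1/PS0)
  lvl1: tbl 0x37, slot 22 ⇒ 0x3A007 (P1/RW1/US1/PS0)
  lvl2: tbl 0x3A, slot 20 ⇒ 0x3E007 (P1/RW1/US1/PS0)
  ⇒ phys 0x3E184  [3 reads]
#3 VA=0x24060ECDF (w,user):
  lvl0: tbl 0x2B, slot 9 ⇒ 0x42007 (P1/RW1/US1/PS0)
  lvl1: tbl 0x42, slot 3 ⇒ 0x44007 (P1/RW1/US1/PS0)
  lvl2: tbl 0x44, slot 14 ⇒ 0x47003 (P1/RW1/US0/PS0)
  → PROTECTION_VIOLATION  (3 entries read)

Access #0 fault: NONE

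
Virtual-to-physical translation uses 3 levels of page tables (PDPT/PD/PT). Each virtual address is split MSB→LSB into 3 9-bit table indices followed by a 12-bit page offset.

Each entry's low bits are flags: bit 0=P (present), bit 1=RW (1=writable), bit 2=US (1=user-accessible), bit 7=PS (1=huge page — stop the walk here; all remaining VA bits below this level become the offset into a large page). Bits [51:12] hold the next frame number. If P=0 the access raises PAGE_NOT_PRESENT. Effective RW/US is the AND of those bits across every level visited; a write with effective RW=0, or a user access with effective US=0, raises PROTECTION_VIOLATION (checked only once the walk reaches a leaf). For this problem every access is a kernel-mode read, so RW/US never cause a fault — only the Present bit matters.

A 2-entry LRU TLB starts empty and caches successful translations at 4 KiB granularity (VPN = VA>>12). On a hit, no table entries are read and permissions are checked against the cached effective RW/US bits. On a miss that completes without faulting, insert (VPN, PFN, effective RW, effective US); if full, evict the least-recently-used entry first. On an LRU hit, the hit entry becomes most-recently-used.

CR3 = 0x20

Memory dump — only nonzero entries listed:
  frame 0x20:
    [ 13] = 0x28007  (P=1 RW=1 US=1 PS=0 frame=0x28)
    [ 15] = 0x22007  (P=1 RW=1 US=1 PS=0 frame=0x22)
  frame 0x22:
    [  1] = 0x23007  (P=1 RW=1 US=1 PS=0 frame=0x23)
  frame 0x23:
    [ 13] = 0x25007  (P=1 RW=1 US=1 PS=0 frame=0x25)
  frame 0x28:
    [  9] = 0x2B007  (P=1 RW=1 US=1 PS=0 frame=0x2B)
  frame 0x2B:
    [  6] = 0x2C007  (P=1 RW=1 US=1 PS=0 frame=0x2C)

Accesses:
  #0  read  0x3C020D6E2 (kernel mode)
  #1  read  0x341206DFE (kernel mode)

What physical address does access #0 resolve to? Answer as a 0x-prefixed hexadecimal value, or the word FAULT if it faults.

Walk each access:
#0 VA=0x3C020D6E2 (r,kernel):
  lvl0: tbl 0x20, slot 15 ⇒ 0x22007 (P1/RW1/US1/PS0)
  lvl1: tbl 0x22, slot 1 ⇒ 0x23007 (P1/RW1/US1/PS0)
  lvl2: tbl 0x23, slot 13 ⇒ 0x25007 (P1/RW1/US1/PS0)
  → PA=0x256E2  (3 entries read)
#1 VA=0x341206DFE (r,kernel):
  lvl0: tbl 0x20, slot 13 ⇒ 0x28007 (P1/RW1/US1/PS0)
  lvl1: tbl 0x28, slot 9 ⇒ 0x2B007 (P1/RW1/US1/PS0)
  lvl2: tbl 0x2B, slot 6 ⇒ 0x2C007 (P1/RW1/US1/PS0)
  → PA=0x2CDFE  (3 entries read)

Access #0 PA: 0x256E2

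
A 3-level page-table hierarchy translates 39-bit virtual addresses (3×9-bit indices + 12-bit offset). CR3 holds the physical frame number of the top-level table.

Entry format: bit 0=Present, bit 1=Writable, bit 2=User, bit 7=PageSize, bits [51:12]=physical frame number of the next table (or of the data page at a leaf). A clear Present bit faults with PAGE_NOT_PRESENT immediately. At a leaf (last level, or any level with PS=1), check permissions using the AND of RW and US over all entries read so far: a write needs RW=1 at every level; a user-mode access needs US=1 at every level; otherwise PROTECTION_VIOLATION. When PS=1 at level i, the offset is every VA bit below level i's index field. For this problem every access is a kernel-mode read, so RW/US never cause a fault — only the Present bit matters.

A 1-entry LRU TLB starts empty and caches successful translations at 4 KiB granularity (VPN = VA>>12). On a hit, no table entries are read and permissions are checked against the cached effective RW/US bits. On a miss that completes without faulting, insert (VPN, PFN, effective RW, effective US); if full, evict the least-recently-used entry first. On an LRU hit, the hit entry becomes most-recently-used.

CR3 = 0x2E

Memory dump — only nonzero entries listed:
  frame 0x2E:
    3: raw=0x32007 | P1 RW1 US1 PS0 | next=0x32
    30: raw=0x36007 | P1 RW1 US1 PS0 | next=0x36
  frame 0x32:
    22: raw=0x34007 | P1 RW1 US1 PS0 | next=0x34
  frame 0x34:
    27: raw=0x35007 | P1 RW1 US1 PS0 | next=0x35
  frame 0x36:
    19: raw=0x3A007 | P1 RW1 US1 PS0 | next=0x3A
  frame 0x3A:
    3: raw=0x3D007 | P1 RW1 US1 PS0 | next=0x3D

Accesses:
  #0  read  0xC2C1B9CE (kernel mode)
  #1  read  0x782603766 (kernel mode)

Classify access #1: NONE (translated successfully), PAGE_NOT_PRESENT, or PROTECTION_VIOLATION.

Walk each access:
#0 VA=0xC2C1B9CE (r,kernel):
  [0] read 0x2E idx=3: raw=0x32007 flags P=1 W=1 U=1 S=0
  [1] read 0x32 idx=22: raw=0x34007 flags P=1 W=1 U=1 S=0
  [2] read 0x34 idx=27: raw=0x35007 flags P=1 W=1 U=1 S=0
  ⇒ phys 0x359CE  [3 reads]
#1 VA=0x782603766 (r,kernel):
  [0] read 0x2E idx=30: raw=0x36007 flags P=1 W=1 U=1 S=0
  [1] read 0x36 idx=19: raw=0x3A007 flags P=1 W=1 U=1 S=0
  [2] read 0x3A idx=3: raw=0x3D007 flags P=1 W=1 U=1 S=0
  ⇒ phys 0x3D766  [3 reads]

Access #1 fault: NONE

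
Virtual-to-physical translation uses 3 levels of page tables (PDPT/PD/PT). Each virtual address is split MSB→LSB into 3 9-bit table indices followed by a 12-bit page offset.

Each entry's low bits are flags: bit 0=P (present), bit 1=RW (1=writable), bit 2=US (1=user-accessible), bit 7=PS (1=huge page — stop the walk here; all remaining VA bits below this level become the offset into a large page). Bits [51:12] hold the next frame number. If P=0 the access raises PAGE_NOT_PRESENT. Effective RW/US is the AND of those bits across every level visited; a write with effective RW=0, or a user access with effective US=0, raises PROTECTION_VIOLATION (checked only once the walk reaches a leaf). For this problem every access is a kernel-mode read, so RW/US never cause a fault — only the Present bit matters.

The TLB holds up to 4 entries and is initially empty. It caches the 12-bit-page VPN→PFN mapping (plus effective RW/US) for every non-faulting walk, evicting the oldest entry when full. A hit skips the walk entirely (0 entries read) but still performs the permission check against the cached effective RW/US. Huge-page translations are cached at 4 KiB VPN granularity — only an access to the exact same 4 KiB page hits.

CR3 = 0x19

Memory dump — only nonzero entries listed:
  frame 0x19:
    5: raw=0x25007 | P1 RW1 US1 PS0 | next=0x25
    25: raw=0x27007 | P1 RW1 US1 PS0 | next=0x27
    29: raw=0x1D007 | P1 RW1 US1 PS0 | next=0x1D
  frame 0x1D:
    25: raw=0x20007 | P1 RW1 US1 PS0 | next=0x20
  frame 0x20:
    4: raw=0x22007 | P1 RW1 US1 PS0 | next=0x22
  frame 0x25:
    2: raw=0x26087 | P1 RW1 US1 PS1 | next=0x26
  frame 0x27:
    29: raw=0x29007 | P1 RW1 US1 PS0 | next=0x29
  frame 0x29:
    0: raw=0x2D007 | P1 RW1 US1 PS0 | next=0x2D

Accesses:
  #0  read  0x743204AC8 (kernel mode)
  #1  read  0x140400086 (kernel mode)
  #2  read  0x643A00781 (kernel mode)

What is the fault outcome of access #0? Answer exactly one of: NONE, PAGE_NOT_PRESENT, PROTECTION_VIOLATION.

Trace:
#0 VA=0x743204AC8 (r,kernel):
  lvl0: tbl 0x19, slot 29 ⇒ 0x1D007 (P1/RW1/US1/PS0)
  lvl1: tbl 0x1D, slot 25 ⇒ 0x20007 (P1/RW1/US1/PS0)
  lvl2: tbl 0x20, slot 4 ⇒ 0x22007 (P1/RW1/US1/PS0)
  ✓ 0x22AC8  — 3 lookups
#1 VA=0x140400086 (r,kernel):
  lvl0: tbl 0x19, slot 5 ⇒ 0x25007 (P1/RW1/US1/PS0)
  lvl1: tbl 0x25, slot 2 ⇒ 0x26087 (P1/RW1/US1/PS1)
  ✓ 0x26086 (huge @L1)  — 2 lookups
#2 VA=0x643A00781 (r,kernel):
  lvl0: tbl 0x19, slot 25 ⇒ 0x27007 (P1/RW1/US1/PS0)
  lvl1: tbl 0x27, slot 29 ⇒ 0x29007 (P1/RW1/US1/PS0)
  lvl2: tbl 0x29, slot 0 ⇒ 0x2D007 (P1/RW1/US1/PS0)
  ✓ 0x2D781  — 3 lookups

Access #0 fault: NONE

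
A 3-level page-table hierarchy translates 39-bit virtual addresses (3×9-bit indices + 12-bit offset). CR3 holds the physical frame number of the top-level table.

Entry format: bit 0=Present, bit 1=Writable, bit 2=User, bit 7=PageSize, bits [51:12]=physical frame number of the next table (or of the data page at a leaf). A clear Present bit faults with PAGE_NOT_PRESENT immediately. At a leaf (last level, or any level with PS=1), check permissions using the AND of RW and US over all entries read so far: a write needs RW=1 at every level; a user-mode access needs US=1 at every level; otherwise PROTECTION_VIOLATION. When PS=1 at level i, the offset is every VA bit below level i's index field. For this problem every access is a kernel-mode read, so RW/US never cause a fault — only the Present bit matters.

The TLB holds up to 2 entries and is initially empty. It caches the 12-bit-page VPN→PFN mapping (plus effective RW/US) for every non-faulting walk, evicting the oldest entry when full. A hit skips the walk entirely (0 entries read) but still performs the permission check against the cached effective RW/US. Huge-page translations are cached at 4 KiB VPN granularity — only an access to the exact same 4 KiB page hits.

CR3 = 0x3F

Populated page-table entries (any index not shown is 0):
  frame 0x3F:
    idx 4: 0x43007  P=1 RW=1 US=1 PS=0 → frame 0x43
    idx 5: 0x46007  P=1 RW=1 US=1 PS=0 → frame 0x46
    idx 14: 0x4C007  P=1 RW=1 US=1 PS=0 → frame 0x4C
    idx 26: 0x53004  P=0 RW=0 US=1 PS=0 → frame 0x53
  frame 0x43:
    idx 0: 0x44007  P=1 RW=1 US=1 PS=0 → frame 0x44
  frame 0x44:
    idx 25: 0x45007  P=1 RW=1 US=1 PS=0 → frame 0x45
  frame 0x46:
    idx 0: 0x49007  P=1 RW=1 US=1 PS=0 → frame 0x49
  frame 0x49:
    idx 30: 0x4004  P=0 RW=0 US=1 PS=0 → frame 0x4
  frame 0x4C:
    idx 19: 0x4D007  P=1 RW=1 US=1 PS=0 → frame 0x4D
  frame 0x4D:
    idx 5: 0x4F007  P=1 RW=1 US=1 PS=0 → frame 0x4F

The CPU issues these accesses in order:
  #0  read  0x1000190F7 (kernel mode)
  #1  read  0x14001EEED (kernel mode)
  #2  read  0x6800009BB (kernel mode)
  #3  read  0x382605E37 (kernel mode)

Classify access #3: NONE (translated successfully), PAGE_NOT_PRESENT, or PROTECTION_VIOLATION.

Trace:
#0 VA=0x1000190F7 (r,kernel):
  L0: frame=0x3F idx=4 entry=0x43007 [P=1 RW=1 US=1 PS=0]
  L1: frame=0x43 idx=0 entry=0x44007 [P=1 RW=1 US=1 PS=0]
  L2: frame=0x44 idx=25 entry=0x45007 [P=1 RW=1 US=1 PS=0]
  → PA=0x450F7  (3 entries read)
#1 VA=0x14001EEED (r,kernel):
  L0: frame=0x3F idx=5 entry=0x46007 [P=1 RW=1 US=1 PS=0]
  L1: frame=0x46 idx=0 entry=0x49007 [P=1 RW=1 US=1 PS=0]
  L2: frame=0x49 idx=30 entry=0x4004 [P=0 RW=0 US=1 PS=0]
  → PAGE_NOT_PRESENT  (3 entries read)
#2 VA=0x6800009BB (r,kernel):
  L0: frame=0x3F idx=26 entry=0x53004 [P=0 RW=0 US=1 PS=0]
  → PAGE_NOT_PRESENT  (1 entries read)
#3 VA=0x382605E37 (r,kernel):
  L0: frame=0x3F idx=14 entry=0x4C007 [P=1 RW=1 US=1 PS=0]
  L1: frame=0x4C idx=19 entry=0x4D007 [P=1 RW=1 US=1 PS=0]
  L2: frame=0x4D idx=5 entry=0x4F007 [P=1 RW=1 US=1 PS=0]
  → PA=0x4FE37  (3 entries read)

Access #3 fault: NONE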